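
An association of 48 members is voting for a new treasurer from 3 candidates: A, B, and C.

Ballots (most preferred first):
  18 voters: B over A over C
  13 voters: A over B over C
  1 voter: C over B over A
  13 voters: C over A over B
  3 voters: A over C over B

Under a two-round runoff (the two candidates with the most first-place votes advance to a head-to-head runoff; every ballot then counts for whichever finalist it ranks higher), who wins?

Round 1 first-place votes: A 16, B 18, C 14. B and A advance.
Runoff: B is ranked above A on 19 ballots, A above B on 29.

A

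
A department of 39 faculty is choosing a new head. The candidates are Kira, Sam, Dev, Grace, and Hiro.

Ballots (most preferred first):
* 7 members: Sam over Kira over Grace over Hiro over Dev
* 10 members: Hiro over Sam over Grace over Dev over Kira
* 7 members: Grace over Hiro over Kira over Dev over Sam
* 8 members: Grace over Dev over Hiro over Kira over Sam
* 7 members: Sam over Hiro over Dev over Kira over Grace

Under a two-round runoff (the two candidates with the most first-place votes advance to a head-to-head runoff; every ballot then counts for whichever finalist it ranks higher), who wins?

Round 1 first-place votes: Kira 0, Sam 14, Dev 0, Grace 15, Hiro 10. Grace and Sam advance.
Runoff: Grace is ranked above Sam on 15 ballots, Sam above Grace on 24.

Sam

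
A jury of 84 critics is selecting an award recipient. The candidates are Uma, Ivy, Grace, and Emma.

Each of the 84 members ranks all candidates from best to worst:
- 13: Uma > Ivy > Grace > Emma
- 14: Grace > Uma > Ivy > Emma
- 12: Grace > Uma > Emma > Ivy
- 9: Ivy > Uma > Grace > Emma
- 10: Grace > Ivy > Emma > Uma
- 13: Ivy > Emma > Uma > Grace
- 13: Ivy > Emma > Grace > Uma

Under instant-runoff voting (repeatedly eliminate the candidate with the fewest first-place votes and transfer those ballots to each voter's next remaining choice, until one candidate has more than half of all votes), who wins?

Round 1: Uma 13, Ivy 35, Grace 36, Emma 0. Emma eliminated.
Round 2: Uma 13, Ivy 35, Grace 36. Uma eliminated.
Round 3: Ivy 48, Grace 36. Ivy has a majority (≥43).

Ivy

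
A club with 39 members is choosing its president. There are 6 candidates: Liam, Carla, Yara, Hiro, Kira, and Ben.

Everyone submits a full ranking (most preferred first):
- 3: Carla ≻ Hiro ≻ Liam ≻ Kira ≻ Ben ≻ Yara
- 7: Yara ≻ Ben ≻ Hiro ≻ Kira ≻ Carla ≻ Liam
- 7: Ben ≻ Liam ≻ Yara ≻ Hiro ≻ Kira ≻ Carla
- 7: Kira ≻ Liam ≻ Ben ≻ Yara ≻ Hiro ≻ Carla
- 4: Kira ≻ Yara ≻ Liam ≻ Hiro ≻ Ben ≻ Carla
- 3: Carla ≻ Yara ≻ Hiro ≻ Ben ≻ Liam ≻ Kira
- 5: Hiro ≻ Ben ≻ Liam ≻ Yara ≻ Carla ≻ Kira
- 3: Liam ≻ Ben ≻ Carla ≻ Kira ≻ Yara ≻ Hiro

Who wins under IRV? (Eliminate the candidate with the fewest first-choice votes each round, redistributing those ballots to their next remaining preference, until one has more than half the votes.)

Ben

Round 1: Liam 3, Carla 6, Yara 7, Hiro 5, Kira 11, Ben 7. Liam eliminated.
Round 2: Carla 6, Yara 7, Hiro 5, Kira 11, Ben 10. Hiro eliminated.
Round 3: Carla 6, Yara 7, Kira 11, Ben 15. Carla eliminated.
Round 4: Yara 10, Kira 14, Ben 15. Yara eliminated.
Round 5: Kira 14, Ben 25. Ben has a majority (≥20).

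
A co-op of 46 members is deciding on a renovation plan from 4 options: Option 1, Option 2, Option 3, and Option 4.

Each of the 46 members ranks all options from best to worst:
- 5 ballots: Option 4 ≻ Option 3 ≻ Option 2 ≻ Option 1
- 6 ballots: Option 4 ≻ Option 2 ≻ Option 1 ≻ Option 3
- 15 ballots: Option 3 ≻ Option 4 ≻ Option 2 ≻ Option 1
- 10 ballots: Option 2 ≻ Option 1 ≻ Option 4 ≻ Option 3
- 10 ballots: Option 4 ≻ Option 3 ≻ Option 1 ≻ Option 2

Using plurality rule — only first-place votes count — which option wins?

Option 4

First-place votes: Option 1 0, Option 2 10, Option 3 15, Option 4 21.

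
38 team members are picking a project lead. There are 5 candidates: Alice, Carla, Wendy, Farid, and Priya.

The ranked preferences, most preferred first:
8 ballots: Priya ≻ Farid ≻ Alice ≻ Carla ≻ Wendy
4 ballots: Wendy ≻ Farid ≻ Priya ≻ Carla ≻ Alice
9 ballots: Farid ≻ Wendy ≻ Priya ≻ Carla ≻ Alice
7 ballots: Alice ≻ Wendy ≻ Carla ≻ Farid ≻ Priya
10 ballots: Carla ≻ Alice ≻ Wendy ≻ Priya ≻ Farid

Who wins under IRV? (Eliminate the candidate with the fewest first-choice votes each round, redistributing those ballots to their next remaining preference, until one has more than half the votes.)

Round 1: Alice 7, Carla 10, Wendy 4, Farid 9, Priya 8. Wendy eliminated.
Round 2: Alice 7, Carla 10, Farid 13, Priya 8. Alice eliminated.
Round 3: Carla 17, Farid 13, Priya 8. Priya eliminated.
Round 4: Carla 17, Farid 21. Farid has a majority (≥20).

Farid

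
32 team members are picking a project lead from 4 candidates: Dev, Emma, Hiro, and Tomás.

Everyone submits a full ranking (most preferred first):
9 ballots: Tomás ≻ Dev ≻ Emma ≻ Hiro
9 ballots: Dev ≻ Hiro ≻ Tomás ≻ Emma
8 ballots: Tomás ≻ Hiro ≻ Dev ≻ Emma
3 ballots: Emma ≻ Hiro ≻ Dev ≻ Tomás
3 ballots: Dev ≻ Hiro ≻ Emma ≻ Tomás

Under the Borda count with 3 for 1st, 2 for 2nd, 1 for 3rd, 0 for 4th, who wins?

Dev: 9×2 + 9×3 + 8×1 + 3×1 + 3×3 = 65
Emma: 9×1 + 9×0 + 8×0 + 3×3 + 3×1 = 21
Hiro: 9×0 + 9×2 + 8×2 + 3×2 + 3×2 = 46
Tomás: 9×3 + 9×1 + 8×3 + 3×0 + 3×0 = 60

Dev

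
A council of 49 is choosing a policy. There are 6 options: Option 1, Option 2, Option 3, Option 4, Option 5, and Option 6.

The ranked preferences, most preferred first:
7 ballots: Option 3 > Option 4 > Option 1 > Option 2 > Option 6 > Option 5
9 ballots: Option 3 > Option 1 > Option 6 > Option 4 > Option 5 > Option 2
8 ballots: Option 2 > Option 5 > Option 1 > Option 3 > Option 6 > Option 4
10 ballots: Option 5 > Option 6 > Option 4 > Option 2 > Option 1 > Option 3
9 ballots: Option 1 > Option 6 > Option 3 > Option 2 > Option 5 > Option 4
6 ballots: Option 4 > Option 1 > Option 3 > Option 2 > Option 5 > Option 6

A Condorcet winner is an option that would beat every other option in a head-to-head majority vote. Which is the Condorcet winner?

Option 1

Option 1 vs Option 2: 31–18
Option 1 vs Option 3: 33–16
Option 1 vs Option 4: 26–23
Option 1 vs Option 5: 31–18
Option 1 vs Option 6: 39–10
Option 1 beats every other option.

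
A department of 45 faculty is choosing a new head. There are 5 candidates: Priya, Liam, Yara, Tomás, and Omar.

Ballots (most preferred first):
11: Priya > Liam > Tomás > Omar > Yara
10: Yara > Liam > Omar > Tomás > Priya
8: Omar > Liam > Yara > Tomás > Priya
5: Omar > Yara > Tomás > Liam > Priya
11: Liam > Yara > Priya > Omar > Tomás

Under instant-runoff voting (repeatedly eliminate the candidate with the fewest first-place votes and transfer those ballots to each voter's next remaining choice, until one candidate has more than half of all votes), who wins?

Round 1: Priya 11, Liam 11, Yara 10, Tomás 0, Omar 13. Tomás eliminated.
Round 2: Priya 11, Liam 11, Yara 10, Omar 13. Yara eliminated.
Round 3: Priya 11, Liam 21, Omar 13. Priya eliminated.
Round 4: Liam 32, Omar 13. Liam has a majority (≥23).

Liam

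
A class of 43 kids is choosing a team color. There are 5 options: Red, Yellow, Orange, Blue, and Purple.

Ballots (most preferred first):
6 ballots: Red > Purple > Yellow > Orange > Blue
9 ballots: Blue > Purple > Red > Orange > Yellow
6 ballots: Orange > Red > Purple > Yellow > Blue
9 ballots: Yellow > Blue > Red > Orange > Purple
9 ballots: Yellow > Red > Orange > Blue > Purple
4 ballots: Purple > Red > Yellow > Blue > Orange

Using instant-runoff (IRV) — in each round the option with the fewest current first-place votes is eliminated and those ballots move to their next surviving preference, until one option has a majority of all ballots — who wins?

Round 1: Red 6, Yellow 18, Orange 6, Blue 9, Purple 4. Purple eliminated.
Round 2: Red 10, Yellow 18, Orange 6, Blue 9. Orange eliminated.
Round 3: Red 16, Yellow 18, Blue 9. Blue eliminated.
Round 4: Red 25, Yellow 18. Red has a majority (≥22).

Red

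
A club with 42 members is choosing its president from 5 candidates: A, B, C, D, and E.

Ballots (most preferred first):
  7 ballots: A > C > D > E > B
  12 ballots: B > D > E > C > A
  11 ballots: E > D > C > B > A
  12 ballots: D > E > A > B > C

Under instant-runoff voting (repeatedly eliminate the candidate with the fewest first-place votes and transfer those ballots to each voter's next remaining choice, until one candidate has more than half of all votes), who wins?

Round 1: A 7, B 12, C 0, D 12, E 11. C eliminated.
Round 2: A 7, B 12, D 12, E 11. A eliminated.
Round 3: B 12, D 19, E 11. E eliminated.
Round 4: B 12, D 30. D has a majority (≥22).

D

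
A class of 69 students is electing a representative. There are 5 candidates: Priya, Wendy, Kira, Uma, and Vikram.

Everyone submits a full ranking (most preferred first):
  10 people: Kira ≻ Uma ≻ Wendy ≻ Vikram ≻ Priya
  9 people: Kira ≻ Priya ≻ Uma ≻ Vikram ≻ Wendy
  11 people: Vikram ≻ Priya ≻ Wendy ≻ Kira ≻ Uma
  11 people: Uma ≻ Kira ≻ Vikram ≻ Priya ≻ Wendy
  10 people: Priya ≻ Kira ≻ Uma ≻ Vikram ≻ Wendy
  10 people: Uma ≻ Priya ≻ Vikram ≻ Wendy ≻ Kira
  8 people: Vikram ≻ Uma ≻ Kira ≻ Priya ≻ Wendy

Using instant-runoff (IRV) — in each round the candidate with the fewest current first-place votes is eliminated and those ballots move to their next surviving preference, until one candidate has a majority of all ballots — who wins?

Kira

Round 1: Priya 10, Wendy 0, Kira 19, Uma 21, Vikram 19. Wendy eliminated.
Round 2: Priya 10, Kira 19, Uma 21, Vikram 19. Priya eliminated.
Round 3: Kira 29, Uma 21, Vikram 19. Vikram eliminated.
Round 4: Kira 40, Uma 29. Kira has a majority (≥35).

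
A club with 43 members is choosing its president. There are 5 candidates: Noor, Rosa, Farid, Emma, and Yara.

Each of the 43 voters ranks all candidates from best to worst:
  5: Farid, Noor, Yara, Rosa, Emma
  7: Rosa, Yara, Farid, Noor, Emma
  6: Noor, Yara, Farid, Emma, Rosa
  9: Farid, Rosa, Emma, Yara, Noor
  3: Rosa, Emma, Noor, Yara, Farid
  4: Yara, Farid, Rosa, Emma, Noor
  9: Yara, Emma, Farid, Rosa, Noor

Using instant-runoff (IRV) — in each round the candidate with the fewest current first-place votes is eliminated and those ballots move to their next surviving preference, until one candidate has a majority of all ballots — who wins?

Yara

Round 1: Noor 6, Rosa 10, Farid 14, Emma 0, Yara 13. Emma eliminated.
Round 2: Noor 6, Rosa 10, Farid 14, Yara 13. Noor eliminated.
Round 3: Rosa 10, Farid 14, Yara 19. Rosa eliminated.
Round 4: Farid 14, Yara 29. Yara has a majority (≥22).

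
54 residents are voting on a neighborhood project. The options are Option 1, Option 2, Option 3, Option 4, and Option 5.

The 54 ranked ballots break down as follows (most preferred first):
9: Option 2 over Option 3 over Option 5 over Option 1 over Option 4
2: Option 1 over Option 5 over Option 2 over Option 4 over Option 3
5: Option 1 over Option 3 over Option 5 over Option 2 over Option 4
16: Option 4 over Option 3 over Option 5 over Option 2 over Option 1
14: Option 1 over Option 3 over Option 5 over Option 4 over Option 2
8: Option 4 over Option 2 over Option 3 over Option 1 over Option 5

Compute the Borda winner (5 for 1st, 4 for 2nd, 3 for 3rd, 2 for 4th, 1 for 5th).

Option 1: 9×2 + 2×5 + 5×5 + 16×1 + 14×5 + 8×2 = 155
Option 2: 9×5 + 2×3 + 5×2 + 16×2 + 14×1 + 8×4 = 139
Option 3: 9×4 + 2×1 + 5×4 + 16×4 + 14×4 + 8×3 = 202
Option 4: 9×1 + 2×2 + 5×1 + 16×5 + 14×2 + 8×5 = 166
Option 5: 9×3 + 2×4 + 5×3 + 16×3 + 14×3 + 8×1 = 148

Option 3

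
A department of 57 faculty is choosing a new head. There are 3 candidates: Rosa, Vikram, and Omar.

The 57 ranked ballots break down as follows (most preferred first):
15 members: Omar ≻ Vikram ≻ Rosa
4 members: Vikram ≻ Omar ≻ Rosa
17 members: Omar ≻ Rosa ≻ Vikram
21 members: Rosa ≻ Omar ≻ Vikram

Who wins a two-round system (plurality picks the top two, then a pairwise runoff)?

Omar

Round 1 first-place votes: Rosa 21, Vikram 4, Omar 32. Omar and Rosa advance.
Runoff: Omar is ranked above Rosa on 36 ballots, Rosa above Omar on 21.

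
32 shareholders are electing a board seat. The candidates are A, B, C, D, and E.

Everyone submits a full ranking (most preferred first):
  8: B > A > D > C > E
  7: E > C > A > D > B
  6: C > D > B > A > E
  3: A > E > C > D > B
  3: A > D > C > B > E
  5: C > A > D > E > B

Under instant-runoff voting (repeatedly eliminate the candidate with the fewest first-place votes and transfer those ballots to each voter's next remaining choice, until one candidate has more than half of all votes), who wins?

C

Round 1: A 6, B 8, C 11, D 0, E 7. D eliminated.
Round 2: A 6, B 8, C 11, E 7. A eliminated.
Round 3: B 8, C 14, E 10. B eliminated.
Round 4: C 22, E 10. C has a majority (≥17).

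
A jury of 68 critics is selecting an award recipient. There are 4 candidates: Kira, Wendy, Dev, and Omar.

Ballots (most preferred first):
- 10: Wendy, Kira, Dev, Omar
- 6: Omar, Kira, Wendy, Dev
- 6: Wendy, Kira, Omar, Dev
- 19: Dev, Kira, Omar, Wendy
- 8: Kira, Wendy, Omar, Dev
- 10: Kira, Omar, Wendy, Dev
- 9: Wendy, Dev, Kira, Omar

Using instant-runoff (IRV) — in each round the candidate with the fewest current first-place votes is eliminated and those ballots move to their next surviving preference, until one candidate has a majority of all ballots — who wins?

Round 1: Kira 18, Wendy 25, Dev 19, Omar 6. Omar eliminated.
Round 2: Kira 24, Wendy 25, Dev 19. Dev eliminated.
Round 3: Kira 43, Wendy 25. Kira has a majority (≥35).

Kira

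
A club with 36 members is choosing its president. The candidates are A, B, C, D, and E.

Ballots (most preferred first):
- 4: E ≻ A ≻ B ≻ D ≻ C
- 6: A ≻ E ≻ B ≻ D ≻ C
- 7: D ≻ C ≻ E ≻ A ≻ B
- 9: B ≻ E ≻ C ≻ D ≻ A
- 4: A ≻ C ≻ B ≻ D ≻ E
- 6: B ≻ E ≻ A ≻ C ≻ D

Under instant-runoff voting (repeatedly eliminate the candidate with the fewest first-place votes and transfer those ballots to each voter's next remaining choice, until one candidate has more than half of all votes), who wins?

A

Round 1: A 10, B 15, C 0, D 7, E 4. C eliminated.
Round 2: A 10, B 15, D 7, E 4. E eliminated.
Round 3: A 14, B 15, D 7. D eliminated.
Round 4: A 21, B 15. A has a majority (≥19).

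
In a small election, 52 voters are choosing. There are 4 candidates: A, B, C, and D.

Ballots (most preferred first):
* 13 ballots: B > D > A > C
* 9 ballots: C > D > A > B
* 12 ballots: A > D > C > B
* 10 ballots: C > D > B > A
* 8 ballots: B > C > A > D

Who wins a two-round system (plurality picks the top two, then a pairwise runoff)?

Round 1 first-place votes: A 12, B 21, C 19, D 0. B and C advance.
Runoff: B is ranked above C on 21 ballots, C above B on 31.

C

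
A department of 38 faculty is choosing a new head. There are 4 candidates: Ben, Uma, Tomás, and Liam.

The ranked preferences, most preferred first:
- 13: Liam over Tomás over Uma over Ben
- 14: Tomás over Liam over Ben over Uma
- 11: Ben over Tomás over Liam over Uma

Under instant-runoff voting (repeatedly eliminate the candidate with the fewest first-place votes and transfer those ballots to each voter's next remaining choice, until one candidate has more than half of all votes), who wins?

Tomás

Round 1: Ben 11, Uma 0, Tomás 14, Liam 13. Uma eliminated.
Round 2: Ben 11, Tomás 14, Liam 13. Ben eliminated.
Round 3: Tomás 25, Liam 13. Tomás has a majority (≥20).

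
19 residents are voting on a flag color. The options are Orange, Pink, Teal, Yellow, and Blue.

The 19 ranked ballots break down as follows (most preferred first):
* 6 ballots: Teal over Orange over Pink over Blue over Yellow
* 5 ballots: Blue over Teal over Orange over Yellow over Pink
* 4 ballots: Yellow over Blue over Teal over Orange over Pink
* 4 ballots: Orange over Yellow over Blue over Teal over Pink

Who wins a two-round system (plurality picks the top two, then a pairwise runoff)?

Round 1 first-place votes: Orange 4, Pink 0, Teal 6, Yellow 4, Blue 5. Teal and Blue advance.
Runoff: Teal is ranked above Blue on 6 ballots, Blue above Teal on 13.

Blue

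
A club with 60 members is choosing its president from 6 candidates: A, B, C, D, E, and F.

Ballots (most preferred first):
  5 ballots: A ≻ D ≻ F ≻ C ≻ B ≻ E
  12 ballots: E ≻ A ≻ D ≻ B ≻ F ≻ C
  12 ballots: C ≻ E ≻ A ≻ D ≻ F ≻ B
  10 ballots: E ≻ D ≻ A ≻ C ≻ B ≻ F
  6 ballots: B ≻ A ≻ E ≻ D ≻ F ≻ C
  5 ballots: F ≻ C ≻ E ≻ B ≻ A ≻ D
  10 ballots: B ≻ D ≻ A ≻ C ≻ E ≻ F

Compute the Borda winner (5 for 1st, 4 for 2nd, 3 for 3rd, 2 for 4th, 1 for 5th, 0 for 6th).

E

A: 5×5 + 12×4 + 12×3 + 10×3 + 6×4 + 5×1 + 10×3 = 198
B: 5×1 + 12×2 + 12×0 + 10×1 + 6×5 + 5×2 + 10×5 = 129
C: 5×2 + 12×0 + 12×5 + 10×2 + 6×0 + 5×4 + 10×2 = 130
D: 5×4 + 12×3 + 12×2 + 10×4 + 6×2 + 5×0 + 10×4 = 172
E: 5×0 + 12×5 + 12×4 + 10×5 + 6×3 + 5×3 + 10×1 = 201
F: 5×3 + 12×1 + 12×1 + 10×0 + 6×1 + 5×5 + 10×0 = 70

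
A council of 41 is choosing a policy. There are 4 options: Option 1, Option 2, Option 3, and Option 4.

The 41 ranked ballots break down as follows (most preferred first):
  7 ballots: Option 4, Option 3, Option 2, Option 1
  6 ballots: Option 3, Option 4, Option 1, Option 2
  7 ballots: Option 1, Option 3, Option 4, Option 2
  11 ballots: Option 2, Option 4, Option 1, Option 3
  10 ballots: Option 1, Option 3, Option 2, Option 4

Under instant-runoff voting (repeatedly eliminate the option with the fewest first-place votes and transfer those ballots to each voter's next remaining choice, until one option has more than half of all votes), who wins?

Option 4

Round 1: Option 1 17, Option 2 11, Option 3 6, Option 4 7. Option 3 eliminated.
Round 2: Option 1 17, Option 2 11, Option 4 13. Option 2 eliminated.
Round 3: Option 1 17, Option 4 24. Option 4 has a majority (≥21).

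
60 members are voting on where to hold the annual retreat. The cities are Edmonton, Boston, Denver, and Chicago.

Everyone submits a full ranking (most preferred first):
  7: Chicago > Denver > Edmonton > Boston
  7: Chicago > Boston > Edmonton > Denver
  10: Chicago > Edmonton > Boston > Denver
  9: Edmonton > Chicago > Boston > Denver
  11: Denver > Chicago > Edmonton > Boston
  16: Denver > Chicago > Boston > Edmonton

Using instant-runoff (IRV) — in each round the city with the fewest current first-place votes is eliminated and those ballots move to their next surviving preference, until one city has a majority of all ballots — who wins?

Chicago

Round 1: Edmonton 9, Boston 0, Denver 27, Chicago 24. Boston eliminated.
Round 2: Edmonton 9, Denver 27, Chicago 24. Edmonton eliminated.
Round 3: Denver 27, Chicago 33. Chicago has a majority (≥31).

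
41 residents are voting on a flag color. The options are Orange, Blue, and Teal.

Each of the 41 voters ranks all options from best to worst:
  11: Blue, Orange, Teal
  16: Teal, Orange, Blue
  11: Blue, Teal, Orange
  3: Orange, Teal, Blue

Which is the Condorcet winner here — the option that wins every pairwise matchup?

Blue

Blue vs Orange: 22–19
Blue vs Teal: 22–19
Blue beats every other option.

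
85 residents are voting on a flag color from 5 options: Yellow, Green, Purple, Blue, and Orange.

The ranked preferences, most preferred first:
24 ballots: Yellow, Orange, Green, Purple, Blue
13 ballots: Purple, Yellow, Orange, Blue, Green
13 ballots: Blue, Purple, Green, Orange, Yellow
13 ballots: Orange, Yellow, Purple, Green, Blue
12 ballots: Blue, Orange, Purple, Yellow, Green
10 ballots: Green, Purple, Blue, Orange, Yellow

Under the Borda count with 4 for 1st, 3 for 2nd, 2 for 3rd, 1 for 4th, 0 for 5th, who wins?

Orange

Yellow: 24×4 + 13×3 + 13×0 + 13×3 + 12×1 + 10×0 = 186
Green: 24×2 + 13×0 + 13×2 + 13×1 + 12×0 + 10×4 = 127
Purple: 24×1 + 13×4 + 13×3 + 13×2 + 12×2 + 10×3 = 195
Blue: 24×0 + 13×1 + 13×4 + 13×0 + 12×4 + 10×2 = 133
Orange: 24×3 + 13×2 + 13×1 + 13×4 + 12×3 + 10×1 = 209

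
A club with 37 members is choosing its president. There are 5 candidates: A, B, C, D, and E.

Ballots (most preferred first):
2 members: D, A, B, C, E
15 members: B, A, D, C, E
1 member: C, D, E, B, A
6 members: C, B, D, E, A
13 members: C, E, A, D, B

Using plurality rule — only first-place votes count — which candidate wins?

C

First-place votes: A 0, B 15, C 20, D 2, E 0.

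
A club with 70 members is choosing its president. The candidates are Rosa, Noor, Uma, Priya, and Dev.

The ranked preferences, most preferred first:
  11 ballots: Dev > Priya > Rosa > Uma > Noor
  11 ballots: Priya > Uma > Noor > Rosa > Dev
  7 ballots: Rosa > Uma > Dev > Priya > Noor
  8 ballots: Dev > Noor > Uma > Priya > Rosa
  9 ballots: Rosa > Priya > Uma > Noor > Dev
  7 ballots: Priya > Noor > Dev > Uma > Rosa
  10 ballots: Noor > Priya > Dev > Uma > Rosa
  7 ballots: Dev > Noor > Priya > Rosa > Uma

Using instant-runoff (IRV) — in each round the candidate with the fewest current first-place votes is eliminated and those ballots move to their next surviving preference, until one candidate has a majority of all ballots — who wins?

Priya

Round 1: Rosa 16, Noor 10, Uma 0, Priya 18, Dev 26. Uma eliminated.
Round 2: Rosa 16, Noor 10, Priya 18, Dev 26. Noor eliminated.
Round 3: Rosa 16, Priya 28, Dev 26. Rosa eliminated.
Round 4: Priya 37, Dev 33. Priya has a majority (≥36).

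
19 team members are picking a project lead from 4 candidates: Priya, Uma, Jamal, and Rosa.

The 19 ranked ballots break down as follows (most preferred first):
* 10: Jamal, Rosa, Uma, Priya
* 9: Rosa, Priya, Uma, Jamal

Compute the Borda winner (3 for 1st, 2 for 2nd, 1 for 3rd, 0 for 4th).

Rosa

Priya: 10×0 + 9×2 = 18
Uma: 10×1 + 9×1 = 19
Jamal: 10×3 + 9×0 = 30
Rosa: 10×2 + 9×3 = 47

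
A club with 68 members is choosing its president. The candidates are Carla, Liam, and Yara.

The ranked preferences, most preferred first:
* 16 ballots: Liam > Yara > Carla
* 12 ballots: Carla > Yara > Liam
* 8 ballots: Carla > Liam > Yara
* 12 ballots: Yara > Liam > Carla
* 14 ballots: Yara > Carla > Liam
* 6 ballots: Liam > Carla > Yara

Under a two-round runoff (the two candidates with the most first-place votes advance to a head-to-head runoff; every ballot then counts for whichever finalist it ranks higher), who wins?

Yara

Round 1 first-place votes: Carla 20, Liam 22, Yara 26. Yara and Liam advance.
Runoff: Yara is ranked above Liam on 38 ballots, Liam above Yara on 30.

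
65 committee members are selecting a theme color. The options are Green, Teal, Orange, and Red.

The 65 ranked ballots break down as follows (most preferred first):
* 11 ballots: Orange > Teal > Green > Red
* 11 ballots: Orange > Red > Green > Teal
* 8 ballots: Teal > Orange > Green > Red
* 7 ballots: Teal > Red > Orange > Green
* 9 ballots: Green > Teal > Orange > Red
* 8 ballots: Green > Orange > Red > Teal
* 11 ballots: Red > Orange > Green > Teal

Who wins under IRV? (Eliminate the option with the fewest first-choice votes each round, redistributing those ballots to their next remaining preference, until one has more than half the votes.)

Round 1: Green 17, Teal 15, Orange 22, Red 11. Red eliminated.
Round 2: Green 17, Teal 15, Orange 33. Orange has a majority (≥33).

Orange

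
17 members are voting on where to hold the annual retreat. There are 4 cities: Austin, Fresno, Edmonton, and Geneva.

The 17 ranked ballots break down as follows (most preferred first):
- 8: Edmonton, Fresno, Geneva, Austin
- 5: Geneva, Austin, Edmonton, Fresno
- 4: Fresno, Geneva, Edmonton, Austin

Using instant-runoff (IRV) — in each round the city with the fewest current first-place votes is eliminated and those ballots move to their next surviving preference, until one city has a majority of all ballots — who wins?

Geneva

Round 1: Austin 0, Fresno 4, Edmonton 8, Geneva 5. Austin eliminated.
Round 2: Fresno 4, Edmonton 8, Geneva 5. Fresno eliminated.
Round 3: Edmonton 8, Geneva 9. Geneva has a majority (≥9).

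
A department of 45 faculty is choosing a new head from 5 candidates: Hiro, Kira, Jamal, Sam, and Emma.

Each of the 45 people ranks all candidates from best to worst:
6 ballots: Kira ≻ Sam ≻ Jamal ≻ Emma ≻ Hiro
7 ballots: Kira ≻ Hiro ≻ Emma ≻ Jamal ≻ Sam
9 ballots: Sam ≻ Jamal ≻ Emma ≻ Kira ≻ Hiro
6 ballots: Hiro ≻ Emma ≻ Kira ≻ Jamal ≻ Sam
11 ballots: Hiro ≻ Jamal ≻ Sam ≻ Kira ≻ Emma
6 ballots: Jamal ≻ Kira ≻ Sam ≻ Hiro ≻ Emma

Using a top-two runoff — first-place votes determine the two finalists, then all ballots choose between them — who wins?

Kira

Round 1 first-place votes: Hiro 17, Kira 13, Jamal 6, Sam 9, Emma 0. Hiro and Kira advance.
Runoff: Hiro is ranked above Kira on 17 ballots, Kira above Hiro on 28.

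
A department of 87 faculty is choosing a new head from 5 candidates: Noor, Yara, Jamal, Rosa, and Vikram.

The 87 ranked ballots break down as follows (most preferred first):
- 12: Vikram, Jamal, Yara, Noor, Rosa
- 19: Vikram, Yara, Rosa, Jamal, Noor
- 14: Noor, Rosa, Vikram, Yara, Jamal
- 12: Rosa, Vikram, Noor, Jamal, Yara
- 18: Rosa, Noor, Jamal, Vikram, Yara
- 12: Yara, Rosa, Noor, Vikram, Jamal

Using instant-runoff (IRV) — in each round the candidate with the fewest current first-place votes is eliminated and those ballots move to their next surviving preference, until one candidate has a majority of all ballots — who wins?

Round 1: Noor 14, Yara 12, Jamal 0, Rosa 30, Vikram 31. Jamal eliminated.
Round 2: Noor 14, Yara 12, Rosa 30, Vikram 31. Yara eliminated.
Round 3: Noor 14, Rosa 42, Vikram 31. Noor eliminated.
Round 4: Rosa 56, Vikram 31. Rosa has a majority (≥44).

Rosa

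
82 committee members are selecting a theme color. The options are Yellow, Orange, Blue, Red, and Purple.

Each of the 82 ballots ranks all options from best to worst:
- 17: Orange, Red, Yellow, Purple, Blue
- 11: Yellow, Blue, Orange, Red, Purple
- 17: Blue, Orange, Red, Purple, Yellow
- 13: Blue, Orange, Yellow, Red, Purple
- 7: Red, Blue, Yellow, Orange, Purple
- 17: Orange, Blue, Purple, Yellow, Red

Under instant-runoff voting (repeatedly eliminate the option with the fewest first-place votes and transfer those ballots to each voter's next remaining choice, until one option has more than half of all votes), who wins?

Blue

Round 1: Yellow 11, Orange 34, Blue 30, Red 7, Purple 0. Purple eliminated.
Round 2: Yellow 11, Orange 34, Blue 30, Red 7. Red eliminated.
Round 3: Yellow 11, Orange 34, Blue 37. Yellow eliminated.
Round 4: Orange 34, Blue 48. Blue has a majority (≥42).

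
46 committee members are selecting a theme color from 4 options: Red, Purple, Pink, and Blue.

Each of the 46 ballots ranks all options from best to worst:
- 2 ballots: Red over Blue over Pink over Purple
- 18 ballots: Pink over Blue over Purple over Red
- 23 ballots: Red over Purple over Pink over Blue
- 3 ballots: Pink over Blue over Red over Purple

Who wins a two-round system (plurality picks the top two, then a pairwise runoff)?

Red

Round 1 first-place votes: Red 25, Purple 0, Pink 21, Blue 0. Red and Pink advance.
Runoff: Red is ranked above Pink on 25 ballots, Pink above Red on 21.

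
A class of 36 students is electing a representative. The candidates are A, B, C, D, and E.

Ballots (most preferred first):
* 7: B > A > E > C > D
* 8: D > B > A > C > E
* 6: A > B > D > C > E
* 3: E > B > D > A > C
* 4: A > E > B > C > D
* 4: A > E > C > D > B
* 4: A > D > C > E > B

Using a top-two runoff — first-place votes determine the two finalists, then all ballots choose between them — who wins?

A

Round 1 first-place votes: A 18, B 7, C 0, D 8, E 3. A and D advance.
Runoff: A is ranked above D on 25 ballots, D above A on 11.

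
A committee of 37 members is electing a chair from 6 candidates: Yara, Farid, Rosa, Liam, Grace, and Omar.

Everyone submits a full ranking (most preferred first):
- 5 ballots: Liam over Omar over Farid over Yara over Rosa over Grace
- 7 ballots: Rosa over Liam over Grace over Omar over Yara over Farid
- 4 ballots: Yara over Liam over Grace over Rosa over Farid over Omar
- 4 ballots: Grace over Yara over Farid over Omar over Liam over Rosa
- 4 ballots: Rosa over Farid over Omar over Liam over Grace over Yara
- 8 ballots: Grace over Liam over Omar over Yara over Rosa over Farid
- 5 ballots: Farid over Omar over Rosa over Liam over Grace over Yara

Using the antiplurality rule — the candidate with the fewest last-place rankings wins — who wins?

Last-place votes: Yara 9, Farid 15, Rosa 4, Liam 0, Grace 5, Omar 4.

Liam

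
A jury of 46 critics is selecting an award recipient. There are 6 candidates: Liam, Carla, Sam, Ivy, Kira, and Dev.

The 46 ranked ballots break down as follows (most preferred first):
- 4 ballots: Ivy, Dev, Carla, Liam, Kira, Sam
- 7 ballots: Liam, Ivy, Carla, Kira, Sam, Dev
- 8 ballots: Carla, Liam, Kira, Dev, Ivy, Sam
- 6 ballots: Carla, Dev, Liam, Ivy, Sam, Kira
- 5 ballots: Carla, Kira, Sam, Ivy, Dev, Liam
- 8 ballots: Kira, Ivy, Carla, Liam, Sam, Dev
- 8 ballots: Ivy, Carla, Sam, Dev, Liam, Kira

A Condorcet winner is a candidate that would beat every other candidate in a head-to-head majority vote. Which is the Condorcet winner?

Ivy

Ivy vs Liam: 25–21
Ivy vs Carla: 27–19
Ivy vs Sam: 41–5
Ivy vs Kira: 25–21
Ivy vs Dev: 32–14
Ivy beats every other candidate.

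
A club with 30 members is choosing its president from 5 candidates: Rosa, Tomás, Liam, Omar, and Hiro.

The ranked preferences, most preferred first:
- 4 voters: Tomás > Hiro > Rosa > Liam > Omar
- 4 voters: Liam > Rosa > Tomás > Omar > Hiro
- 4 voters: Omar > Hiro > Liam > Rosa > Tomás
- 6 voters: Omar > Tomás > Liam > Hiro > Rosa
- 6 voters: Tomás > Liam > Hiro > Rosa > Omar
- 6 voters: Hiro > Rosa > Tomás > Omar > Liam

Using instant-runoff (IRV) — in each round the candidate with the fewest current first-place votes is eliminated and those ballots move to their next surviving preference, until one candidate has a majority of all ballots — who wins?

Tomás

Round 1: Rosa 0, Tomás 10, Liam 4, Omar 10, Hiro 6. Rosa eliminated.
Round 2: Tomás 10, Liam 4, Omar 10, Hiro 6. Liam eliminated.
Round 3: Tomás 14, Omar 10, Hiro 6. Hiro eliminated.
Round 4: Tomás 20, Omar 10. Tomás has a majority (≥16).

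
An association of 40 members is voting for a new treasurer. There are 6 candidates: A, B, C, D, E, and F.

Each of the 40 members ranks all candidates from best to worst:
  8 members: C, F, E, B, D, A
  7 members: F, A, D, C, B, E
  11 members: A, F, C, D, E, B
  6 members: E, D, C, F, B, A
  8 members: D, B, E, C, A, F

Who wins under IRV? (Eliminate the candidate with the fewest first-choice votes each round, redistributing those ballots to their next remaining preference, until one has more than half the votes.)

Round 1: A 11, B 0, C 8, D 8, E 6, F 7. B eliminated.
Round 2: A 11, C 8, D 8, E 6, F 7. E eliminated.
Round 3: A 11, C 8, D 14, F 7. F eliminated.
Round 4: A 18, C 8, D 14. C eliminated.
Round 5: A 18, D 22. D has a majority (≥21).

D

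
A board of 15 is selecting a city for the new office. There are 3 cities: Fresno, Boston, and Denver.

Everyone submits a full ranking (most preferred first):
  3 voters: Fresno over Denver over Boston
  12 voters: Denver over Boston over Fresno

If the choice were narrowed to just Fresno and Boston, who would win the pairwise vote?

Fresno is ranked above Boston on 3 ballots; Boston above Fresno on 12.

Boston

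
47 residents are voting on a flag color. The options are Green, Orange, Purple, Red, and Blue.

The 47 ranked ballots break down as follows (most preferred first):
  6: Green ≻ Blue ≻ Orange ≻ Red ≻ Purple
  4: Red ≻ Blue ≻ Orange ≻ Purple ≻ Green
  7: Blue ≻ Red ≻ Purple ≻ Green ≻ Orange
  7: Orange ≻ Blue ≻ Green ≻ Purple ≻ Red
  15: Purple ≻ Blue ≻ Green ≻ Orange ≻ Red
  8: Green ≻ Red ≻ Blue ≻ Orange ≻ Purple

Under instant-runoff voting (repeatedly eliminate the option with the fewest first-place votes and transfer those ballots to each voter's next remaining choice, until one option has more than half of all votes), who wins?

Blue

Round 1: Green 14, Orange 7, Purple 15, Red 4, Blue 7. Red eliminated.
Round 2: Green 14, Orange 7, Purple 15, Blue 11. Orange eliminated.
Round 3: Green 14, Purple 15, Blue 18. Green eliminated.
Round 4: Purple 15, Blue 32. Blue has a majority (≥24).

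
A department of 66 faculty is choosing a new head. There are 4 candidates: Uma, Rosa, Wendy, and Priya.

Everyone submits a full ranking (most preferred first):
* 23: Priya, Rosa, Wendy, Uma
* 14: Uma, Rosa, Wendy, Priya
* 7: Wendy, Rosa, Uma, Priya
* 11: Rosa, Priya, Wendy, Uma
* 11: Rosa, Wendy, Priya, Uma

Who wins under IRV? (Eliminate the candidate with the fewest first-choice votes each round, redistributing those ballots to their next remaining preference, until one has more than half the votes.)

Round 1: Uma 14, Rosa 22, Wendy 7, Priya 23. Wendy eliminated.
Round 2: Uma 14, Rosa 29, Priya 23. Uma eliminated.
Round 3: Rosa 43, Priya 23. Rosa has a majority (≥34).

Rosa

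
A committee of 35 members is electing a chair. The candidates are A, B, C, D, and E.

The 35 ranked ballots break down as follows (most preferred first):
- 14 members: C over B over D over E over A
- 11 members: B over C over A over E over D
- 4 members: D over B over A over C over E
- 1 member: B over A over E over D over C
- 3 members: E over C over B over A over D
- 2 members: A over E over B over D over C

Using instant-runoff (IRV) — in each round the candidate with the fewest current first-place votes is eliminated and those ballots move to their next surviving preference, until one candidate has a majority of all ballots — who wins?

Round 1: A 2, B 12, C 14, D 4, E 3. A eliminated.
Round 2: B 12, C 14, D 4, E 5. D eliminated.
Round 3: B 16, C 14, E 5. E eliminated.
Round 4: B 18, C 17. B has a majority (≥18).

B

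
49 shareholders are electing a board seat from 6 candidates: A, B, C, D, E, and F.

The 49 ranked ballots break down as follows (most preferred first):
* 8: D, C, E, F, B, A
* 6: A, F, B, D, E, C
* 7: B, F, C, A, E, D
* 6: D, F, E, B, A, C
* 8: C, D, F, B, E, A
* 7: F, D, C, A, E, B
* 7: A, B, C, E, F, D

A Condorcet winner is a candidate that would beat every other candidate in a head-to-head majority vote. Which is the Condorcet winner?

F

F vs A: 36–13
F vs B: 35–14
F vs C: 26–23
F vs D: 27–22
F vs E: 34–15
F beats every other candidate.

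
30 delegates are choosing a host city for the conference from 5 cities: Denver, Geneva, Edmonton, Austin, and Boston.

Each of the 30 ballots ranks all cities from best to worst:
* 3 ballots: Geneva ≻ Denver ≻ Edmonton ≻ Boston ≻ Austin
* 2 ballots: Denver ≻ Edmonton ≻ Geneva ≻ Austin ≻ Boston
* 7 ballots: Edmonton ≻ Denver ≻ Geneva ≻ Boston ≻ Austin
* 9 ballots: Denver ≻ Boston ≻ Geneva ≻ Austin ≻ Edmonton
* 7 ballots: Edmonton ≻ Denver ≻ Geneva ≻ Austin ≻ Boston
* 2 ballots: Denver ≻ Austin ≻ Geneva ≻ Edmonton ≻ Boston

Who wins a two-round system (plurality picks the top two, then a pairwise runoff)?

Round 1 first-place votes: Denver 13, Geneva 3, Edmonton 14, Austin 0, Boston 0. Edmonton and Denver advance.
Runoff: Edmonton is ranked above Denver on 14 ballots, Denver above Edmonton on 16.

Denver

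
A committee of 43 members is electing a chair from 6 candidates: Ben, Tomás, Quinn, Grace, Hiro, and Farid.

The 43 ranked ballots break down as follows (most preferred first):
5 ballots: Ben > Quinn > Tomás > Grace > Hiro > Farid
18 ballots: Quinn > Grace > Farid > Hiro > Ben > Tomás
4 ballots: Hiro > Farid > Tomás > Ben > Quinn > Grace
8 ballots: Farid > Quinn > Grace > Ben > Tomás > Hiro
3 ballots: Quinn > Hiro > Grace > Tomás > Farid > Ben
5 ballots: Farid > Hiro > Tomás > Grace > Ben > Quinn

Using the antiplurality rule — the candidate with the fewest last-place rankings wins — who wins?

Last-place votes: Ben 3, Tomás 18, Quinn 5, Grace 4, Hiro 8, Farid 5.

Ben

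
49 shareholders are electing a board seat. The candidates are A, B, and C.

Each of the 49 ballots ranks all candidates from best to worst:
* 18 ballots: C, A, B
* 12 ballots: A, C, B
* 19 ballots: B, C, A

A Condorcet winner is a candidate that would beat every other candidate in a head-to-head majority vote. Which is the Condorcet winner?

C

C vs A: 37–12
C vs B: 30–19
C beats every other candidate.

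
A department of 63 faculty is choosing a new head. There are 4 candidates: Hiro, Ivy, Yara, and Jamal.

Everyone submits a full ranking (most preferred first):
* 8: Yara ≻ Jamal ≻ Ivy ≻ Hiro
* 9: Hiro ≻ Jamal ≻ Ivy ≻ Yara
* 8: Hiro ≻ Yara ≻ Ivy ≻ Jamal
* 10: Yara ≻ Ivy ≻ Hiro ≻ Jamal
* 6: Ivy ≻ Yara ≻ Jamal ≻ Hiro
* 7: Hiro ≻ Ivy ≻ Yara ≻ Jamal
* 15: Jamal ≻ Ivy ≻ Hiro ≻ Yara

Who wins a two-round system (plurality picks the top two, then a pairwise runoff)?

Hiro

Round 1 first-place votes: Hiro 24, Ivy 6, Yara 18, Jamal 15. Hiro and Yara advance.
Runoff: Hiro is ranked above Yara on 39 ballots, Yara above Hiro on 24.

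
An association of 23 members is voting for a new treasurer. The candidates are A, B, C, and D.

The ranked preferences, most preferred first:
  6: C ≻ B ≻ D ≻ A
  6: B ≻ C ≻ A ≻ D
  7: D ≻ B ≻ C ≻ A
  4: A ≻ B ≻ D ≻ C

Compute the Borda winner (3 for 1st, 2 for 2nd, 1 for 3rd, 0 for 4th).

B

A: 6×0 + 6×1 + 7×0 + 4×3 = 18
B: 6×2 + 6×3 + 7×2 + 4×2 = 52
C: 6×3 + 6×2 + 7×1 + 4×0 = 37
D: 6×1 + 6×0 + 7×3 + 4×1 = 31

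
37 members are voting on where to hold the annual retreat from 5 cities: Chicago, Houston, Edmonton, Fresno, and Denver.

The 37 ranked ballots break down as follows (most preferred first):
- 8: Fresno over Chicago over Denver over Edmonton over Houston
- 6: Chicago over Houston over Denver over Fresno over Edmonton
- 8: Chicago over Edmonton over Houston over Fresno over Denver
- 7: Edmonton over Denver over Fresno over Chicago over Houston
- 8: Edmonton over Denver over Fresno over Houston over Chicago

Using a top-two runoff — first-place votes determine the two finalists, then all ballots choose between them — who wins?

Chicago

Round 1 first-place votes: Chicago 14, Houston 0, Edmonton 15, Fresno 8, Denver 0. Edmonton and Chicago advance.
Runoff: Edmonton is ranked above Chicago on 15 ballots, Chicago above Edmonton on 22.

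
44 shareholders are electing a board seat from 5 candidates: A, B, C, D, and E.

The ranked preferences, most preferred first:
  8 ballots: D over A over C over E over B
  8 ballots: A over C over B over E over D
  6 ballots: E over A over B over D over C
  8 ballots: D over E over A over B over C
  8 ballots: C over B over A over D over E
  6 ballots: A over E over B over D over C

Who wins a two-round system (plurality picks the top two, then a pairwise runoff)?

Round 1 first-place votes: A 14, B 0, C 8, D 16, E 6. D and A advance.
Runoff: D is ranked above A on 16 ballots, A above D on 28.

A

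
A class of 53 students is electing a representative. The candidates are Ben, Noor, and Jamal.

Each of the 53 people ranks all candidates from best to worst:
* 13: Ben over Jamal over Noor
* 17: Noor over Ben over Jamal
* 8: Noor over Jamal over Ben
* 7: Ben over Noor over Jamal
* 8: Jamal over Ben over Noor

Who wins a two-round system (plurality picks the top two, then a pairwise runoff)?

Ben

Round 1 first-place votes: Ben 20, Noor 25, Jamal 8. Noor and Ben advance.
Runoff: Noor is ranked above Ben on 25 ballots, Ben above Noor on 28.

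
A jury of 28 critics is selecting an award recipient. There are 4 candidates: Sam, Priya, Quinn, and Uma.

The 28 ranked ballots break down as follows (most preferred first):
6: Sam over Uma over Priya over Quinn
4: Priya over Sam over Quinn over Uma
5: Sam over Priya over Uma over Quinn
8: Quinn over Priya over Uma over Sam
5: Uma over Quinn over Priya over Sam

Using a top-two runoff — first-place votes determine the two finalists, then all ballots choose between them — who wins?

Round 1 first-place votes: Sam 11, Priya 4, Quinn 8, Uma 5. Sam and Quinn advance.
Runoff: Sam is ranked above Quinn on 15 ballots, Quinn above Sam on 13.

Sam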